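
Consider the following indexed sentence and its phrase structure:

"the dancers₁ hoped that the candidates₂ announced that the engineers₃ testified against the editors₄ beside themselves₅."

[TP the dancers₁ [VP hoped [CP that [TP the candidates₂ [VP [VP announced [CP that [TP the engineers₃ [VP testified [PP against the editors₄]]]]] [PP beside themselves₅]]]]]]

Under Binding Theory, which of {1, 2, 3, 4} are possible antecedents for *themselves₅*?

*themselves* is an anaphor, so Principle A applies: it must be bound in its binding domain.
Binding domain of *themselves₅*: the embedded TP, whose subject is the candidates₂.
*the dancers₁* c-commands the anaphor but is outside its binding domain → cannot satisfy Principle A.
*the candidates₂* c-commands the anaphor within its binding domain → licit binder.
*the engineers₃* does not c-command the anaphor → cannot bind it.
*the editors₄* does not c-command the anaphor → cannot bind it.

{2}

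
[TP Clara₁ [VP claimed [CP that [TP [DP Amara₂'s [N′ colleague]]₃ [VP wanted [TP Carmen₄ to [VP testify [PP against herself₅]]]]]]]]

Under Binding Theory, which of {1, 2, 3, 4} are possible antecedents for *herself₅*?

*herself* is an anaphor, so Principle A applies: it must be bound in its binding domain.
Binding domain of *herself₅*: the embedded TP, whose subject is Carmen₄.
*Clara₁* c-commands the anaphor but is outside its binding domain → cannot satisfy Principle A.
*Amara₂* does not c-command the anaphor → cannot bind it.
*[Amara₂'s colleague]₃* c-commands the anaphor but is outside its binding domain → cannot satisfy Principle A.
*Carmen₄* c-commands the anaphor within its binding domain → licit binder.

{4}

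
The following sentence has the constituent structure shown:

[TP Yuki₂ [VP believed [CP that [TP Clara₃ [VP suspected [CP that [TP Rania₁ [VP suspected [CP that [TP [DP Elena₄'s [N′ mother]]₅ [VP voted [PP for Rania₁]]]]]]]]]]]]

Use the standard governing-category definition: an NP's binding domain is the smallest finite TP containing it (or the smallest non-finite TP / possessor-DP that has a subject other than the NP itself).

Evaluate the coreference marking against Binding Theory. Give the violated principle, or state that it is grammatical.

The two coindexed NPs are *Rania₁* (the lower occurrence) and *Rania₁* (the higher occurrence).
*Rania₁* (the lower occurrence) is an R-expression. Principle C requires it to be free everywhere.
*Rania₁* (the higher occurrence) c-commands it and carries the same index.
The R-expression is bound → Principle C violation.

Principle C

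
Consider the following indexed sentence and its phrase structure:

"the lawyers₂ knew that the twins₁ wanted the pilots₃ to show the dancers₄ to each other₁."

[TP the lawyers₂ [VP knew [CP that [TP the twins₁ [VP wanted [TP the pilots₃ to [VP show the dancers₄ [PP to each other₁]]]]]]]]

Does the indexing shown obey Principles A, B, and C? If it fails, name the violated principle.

The two coindexed NPs are *the twins₁* and *each other₁*.
*each other₁* is an anaphor. Principle A requires it to be bound within its binding domain — the embedded TP, whose subject is the pilots₃.
Within that domain it is c-commanded by *the pilots₃*, *the dancers₄*, none of which share its index.
*the twins₁* does c-command the anaphor, but from outside its binding domain.
The anaphor is unbound in its domain → Principle A violation.

Principle A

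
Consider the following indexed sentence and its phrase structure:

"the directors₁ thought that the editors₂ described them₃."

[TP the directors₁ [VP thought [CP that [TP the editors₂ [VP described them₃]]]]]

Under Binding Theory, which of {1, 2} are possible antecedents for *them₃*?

*them* is a pronoun, so Principle B applies: it must be free in its binding domain.
Binding domain of *them₃*: the embedded TP, whose subject is the editors₂.
*the directors₁* c-commands the pronoun but from outside its binding domain, and is not c-commanded by it → coindexation permitted.
*the editors₂* c-commands the pronoun within its binding domain → coindexation would violate Principle B.

{1}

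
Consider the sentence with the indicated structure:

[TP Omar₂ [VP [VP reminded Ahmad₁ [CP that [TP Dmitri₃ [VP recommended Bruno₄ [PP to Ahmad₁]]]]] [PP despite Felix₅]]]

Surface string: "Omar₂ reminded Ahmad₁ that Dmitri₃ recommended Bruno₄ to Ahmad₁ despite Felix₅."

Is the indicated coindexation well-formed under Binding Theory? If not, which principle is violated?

The two coindexed NPs are *Ahmad₁* (the lower occurrence) and *Ahmad₁* (the higher occurrence).
*Ahmad₁* (the lower occurrence) is an R-expression. Principle C requires it to be free everywhere.
*Ahmad₁* (the higher occurrence) c-commands it and carries the same index.
The R-expression is bound → Principle C violation.

Principle C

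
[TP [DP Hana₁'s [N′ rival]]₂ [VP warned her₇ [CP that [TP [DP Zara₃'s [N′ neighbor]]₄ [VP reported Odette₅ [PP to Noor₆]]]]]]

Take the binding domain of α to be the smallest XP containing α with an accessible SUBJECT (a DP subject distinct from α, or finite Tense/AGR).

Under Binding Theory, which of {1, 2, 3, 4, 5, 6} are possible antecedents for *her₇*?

*her* is a pronoun, so Principle B applies: it must be free in its binding domain.
Binding domain of *her₇*: the matrix TP, whose subject is [Hana₁'s rival]₂.
*Hana₁* and the pronoun do not c-command one another → neither Principle B nor Principle C is at stake; coindexation permitted.
*[Hana₁'s rival]₂* c-commands the pronoun within its binding domain → coindexation would violate Principle B.
*Zara₃*: the pronoun c-commands this R-expression → coindexation would violate Principle C on *Zara₃*.
*[Zara₃'s neighbor]₄*: the pronoun c-commands this R-expression → coindexation would violate Principle C on *[Zara₃'s neighbor]₄*.
*Odette₅*: the pronoun c-commands this R-expression → coindexation would violate Principle C on *Odette₅*.
*Noor₆*: the pronoun c-commands this R-expression → coindexation would violate Principle C on *Noor₆*.

{1}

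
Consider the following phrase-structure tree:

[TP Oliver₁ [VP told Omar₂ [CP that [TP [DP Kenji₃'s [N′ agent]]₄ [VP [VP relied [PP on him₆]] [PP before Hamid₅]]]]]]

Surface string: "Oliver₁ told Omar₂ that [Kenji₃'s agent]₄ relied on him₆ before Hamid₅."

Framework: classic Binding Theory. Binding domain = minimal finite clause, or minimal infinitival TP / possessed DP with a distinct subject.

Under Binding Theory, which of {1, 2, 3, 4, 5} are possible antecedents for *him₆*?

*him* is a pronoun, so Principle B applies: it must be free in its binding domain.
Binding domain of *him₆*: the embedded TP, whose subject is [Kenji₃'s agent]₄.
*Oliver₁* c-commands the pronoun but from outside its binding domain, and is not c-commanded by it → coindexation permitted.
*Omar₂* c-commands the pronoun but from outside its binding domain, and is not c-commanded by it → coindexation permitted.
*Kenji₃* and the pronoun do not c-command one another → neither Principle B nor Principle C is at stake; coindexation permitted.
*[Kenji₃'s agent]₄* c-commands the pronoun within its binding domain → coindexation would violate Principle B.
*Hamid₅* and the pronoun do not c-command one another → neither Principle B nor Principle C is at stake; coindexation permitted.

{1, 2, 3, 5}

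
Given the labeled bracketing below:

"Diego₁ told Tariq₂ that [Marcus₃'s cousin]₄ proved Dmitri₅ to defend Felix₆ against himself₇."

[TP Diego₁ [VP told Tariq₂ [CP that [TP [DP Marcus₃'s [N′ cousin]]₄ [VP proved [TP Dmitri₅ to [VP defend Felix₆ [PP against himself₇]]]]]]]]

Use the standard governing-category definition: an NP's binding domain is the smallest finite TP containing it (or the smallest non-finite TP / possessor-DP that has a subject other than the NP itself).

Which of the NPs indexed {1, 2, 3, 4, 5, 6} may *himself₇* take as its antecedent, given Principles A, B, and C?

{5, 6}

*himself* is an anaphor, so Principle A applies: it must be bound in its binding domain.
Binding domain of *himself₇*: the embedded TP, whose subject is Dmitri₅.
*Diego₁* c-commands the anaphor but is outside its binding domain → cannot satisfy Principle A.
*Tariq₂* c-commands the anaphor but is outside its binding domain → cannot satisfy Principle A.
*Marcus₃* does not c-command the anaphor → cannot bind it.
*[Marcus₃'s cousin]₄* c-commands the anaphor but is outside its binding domain → cannot satisfy Principle A.
*Dmitri₅* c-commands the anaphor within its binding domain → licit binder.
*Felix₆* c-commands the anaphor within its binding domain → licit binder.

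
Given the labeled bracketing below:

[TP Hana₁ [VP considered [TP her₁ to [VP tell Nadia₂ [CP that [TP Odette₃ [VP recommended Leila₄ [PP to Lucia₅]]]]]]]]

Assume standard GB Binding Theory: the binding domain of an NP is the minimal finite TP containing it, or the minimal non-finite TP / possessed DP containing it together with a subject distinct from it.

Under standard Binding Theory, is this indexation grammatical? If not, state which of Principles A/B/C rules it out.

The two coindexed NPs are *Hana₁* and *her₁*.
*her₁* is a pronoun. Its binding domain is the matrix TP, whose subject is Hana₁.
*Hana₁* c-commands it within that domain and carries the same index.
The pronoun is locally bound → Principle B violation.

Principle B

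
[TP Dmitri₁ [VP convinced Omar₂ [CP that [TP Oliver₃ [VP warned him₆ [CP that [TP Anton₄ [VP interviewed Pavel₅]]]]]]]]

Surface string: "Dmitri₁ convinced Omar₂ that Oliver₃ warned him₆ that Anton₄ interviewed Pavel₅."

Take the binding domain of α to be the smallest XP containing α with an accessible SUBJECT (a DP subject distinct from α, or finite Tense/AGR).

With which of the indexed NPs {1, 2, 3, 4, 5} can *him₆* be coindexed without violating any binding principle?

*him* is a pronoun, so Principle B applies: it must be free in its binding domain.
Binding domain of *him₆*: the embedded TP, whose subject is Oliver₃.
*Dmitri₁* c-commands the pronoun but from outside its binding domain, and is not c-commanded by it → coindexation permitted.
*Omar₂* c-commands the pronoun but from outside its binding domain, and is not c-commanded by it → coindexation permitted.
*Oliver₃* c-commands the pronoun within its binding domain → coindexation would violate Principle B.
*Anton₄*: the pronoun c-commands this R-expression → coindexation would violate Principle C on *Anton₄*.
*Pavel₅*: the pronoun c-commands this R-expression → coindexation would violate Principle C on *Pavel₅*.

{1, 2}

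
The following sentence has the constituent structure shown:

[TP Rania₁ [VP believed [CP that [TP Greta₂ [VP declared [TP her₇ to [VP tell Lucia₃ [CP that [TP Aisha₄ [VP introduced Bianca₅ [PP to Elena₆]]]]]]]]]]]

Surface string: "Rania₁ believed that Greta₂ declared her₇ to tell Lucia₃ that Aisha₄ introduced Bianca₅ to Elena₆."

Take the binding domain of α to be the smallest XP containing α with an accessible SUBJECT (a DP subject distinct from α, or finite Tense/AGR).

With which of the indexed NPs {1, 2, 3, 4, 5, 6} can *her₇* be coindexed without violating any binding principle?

*her* is a pronoun, so Principle B applies: it must be free in its binding domain.
Binding domain of *her₇*: the embedded TP, whose subject is Greta₂.
*Rania₁* c-commands the pronoun but from outside its binding domain, and is not c-commanded by it → coindexation permitted.
*Greta₂* c-commands the pronoun within its binding domain → coindexation would violate Principle B.
*Lucia₃*: the pronoun c-commands this R-expression → coindexation would violate Principle C on *Lucia₃*.
*Aisha₄*: the pronoun c-commands this R-expression → coindexation would violate Principle C on *Aisha₄*.
*Bianca₅*: the pronoun c-commands this R-expression → coindexation would violate Principle C on *Bianca₅*.
*Elena₆*: the pronoun c-commands this R-expression → coindexation would violate Principle C on *Elena₆*.

{1}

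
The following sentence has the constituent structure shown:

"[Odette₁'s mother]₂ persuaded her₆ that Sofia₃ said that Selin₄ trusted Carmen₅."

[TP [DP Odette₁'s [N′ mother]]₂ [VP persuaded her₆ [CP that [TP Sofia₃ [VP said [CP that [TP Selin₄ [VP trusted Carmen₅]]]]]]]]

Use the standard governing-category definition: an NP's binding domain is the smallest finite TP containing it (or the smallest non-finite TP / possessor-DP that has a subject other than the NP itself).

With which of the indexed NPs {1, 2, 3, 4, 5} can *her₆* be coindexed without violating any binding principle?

{1}

*her* is a pronoun, so Principle B applies: it must be free in its binding domain.
Binding domain of *her₆*: the matrix TP, whose subject is [Odette₁'s mother]₂.
*Odette₁* and the pronoun do not c-command one another → neither Principle B nor Principle C is at stake; coindexation permitted.
*[Odette₁'s mother]₂* c-commands the pronoun within its binding domain → coindexation would violate Principle B.
*Sofia₃*: the pronoun c-commands this R-expression → coindexation would violate Principle C on *Sofia₃*.
*Selin₄*: the pronoun c-commands this R-expression → coindexation would violate Principle C on *Selin₄*.
*Carmen₅*: the pronoun c-commands this R-expression → coindexation would violate Principle C on *Carmen₅*.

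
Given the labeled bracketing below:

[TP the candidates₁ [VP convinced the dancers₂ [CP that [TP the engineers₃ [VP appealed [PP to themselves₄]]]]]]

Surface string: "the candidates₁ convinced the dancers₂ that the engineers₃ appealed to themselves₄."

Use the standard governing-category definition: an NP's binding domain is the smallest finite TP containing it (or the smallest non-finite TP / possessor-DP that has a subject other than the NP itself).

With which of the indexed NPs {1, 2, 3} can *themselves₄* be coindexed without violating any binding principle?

{3}

*themselves* is an anaphor, so Principle A applies: it must be bound in its binding domain.
Binding domain of *themselves₄*: the embedded TP, whose subject is the engineers₃.
*the candidates₁* c-commands the anaphor but is outside its binding domain → cannot satisfy Principle A.
*the dancers₂* c-commands the anaphor but is outside its binding domain → cannot satisfy Principle A.
*the engineers₃* c-commands the anaphor within its binding domain → licit binder.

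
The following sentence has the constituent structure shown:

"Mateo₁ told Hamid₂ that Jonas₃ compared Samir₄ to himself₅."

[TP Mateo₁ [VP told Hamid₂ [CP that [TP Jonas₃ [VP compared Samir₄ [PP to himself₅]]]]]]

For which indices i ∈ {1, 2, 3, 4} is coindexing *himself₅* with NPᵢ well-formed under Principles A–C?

{3, 4}

*himself* is an anaphor, so Principle A applies: it must be bound in its binding domain.
Binding domain of *himself₅*: the embedded TP, whose subject is Jonas₃.
*Mateo₁* c-commands the anaphor but is outside its binding domain → cannot satisfy Principle A.
*Hamid₂* c-commands the anaphor but is outside its binding domain → cannot satisfy Principle A.
*Jonas₃* c-commands the anaphor within its binding domain → licit binder.
*Samir₄* c-commands the anaphor within its binding domain → licit binder.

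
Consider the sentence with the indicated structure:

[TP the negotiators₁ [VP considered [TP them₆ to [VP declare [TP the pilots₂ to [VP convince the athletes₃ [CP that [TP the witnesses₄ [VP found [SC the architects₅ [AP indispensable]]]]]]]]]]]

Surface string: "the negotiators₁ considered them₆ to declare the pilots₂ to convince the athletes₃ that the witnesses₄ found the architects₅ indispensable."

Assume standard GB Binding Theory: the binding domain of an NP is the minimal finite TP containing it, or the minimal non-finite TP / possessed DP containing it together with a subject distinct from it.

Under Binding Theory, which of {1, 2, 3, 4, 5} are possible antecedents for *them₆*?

none

*them* is a pronoun, so Principle B applies: it must be free in its binding domain.
Binding domain of *them₆*: the matrix TP, whose subject is the negotiators₁.
*the negotiators₁* c-commands the pronoun within its binding domain → coindexation would violate Principle B.
*the pilots₂*: the pronoun c-commands this R-expression → coindexation would violate Principle C on *the pilots₂*.
*the athletes₃*: the pronoun c-commands this R-expression → coindexation would violate Principle C on *the athletes₃*.
*the witnesses₄*: the pronoun c-commands this R-expression → coindexation would violate Principle C on *the witnesses₄*.
*the architects₅*: the pronoun c-commands this R-expression → coindexation would violate Principle C on *the architects₅*.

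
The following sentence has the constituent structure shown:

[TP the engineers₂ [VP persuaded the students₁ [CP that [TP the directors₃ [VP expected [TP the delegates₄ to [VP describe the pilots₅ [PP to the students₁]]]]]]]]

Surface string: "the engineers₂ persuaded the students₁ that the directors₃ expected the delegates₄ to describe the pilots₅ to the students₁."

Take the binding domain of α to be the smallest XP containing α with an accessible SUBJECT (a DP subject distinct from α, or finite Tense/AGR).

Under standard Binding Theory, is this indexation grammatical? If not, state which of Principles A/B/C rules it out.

The two coindexed NPs are *the students₁* (the higher occurrence) and *the students₁* (the lower occurrence).
*the students₁* (the lower occurrence) is an R-expression. Principle C requires it to be free everywhere.
*the students₁* (the higher occurrence) c-commands it and carries the same index.
The R-expression is bound → Principle C violation.

Principle C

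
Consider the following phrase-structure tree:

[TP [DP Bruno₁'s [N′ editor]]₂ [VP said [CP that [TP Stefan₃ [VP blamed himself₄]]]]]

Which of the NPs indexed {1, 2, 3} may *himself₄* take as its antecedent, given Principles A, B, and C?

{3}

*himself* is an anaphor, so Principle A applies: it must be bound in its binding domain.
Binding domain of *himself₄*: the embedded TP, whose subject is Stefan₃.
*Bruno₁* does not c-command the anaphor → cannot bind it.
*[Bruno₁'s editor]₂* c-commands the anaphor but is outside its binding domain → cannot satisfy Principle A.
*Stefan₃* c-commands the anaphor within its binding domain → licit binder.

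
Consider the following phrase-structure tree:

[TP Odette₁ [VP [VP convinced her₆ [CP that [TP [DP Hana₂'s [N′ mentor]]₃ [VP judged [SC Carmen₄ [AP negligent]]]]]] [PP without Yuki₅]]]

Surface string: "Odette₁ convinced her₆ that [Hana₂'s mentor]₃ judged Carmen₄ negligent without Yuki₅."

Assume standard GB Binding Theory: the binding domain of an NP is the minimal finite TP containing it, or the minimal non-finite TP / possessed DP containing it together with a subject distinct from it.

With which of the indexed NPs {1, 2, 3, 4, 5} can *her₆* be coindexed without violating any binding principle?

*her* is a pronoun, so Principle B applies: it must be free in its binding domain.
Binding domain of *her₆*: the matrix TP, whose subject is Odette₁.
*Odette₁* c-commands the pronoun within its binding domain → coindexation would violate Principle B.
*Hana₂*: the pronoun c-commands this R-expression → coindexation would violate Principle C on *Hana₂*.
*[Hana₂'s mentor]₃*: the pronoun c-commands this R-expression → coindexation would violate Principle C on *[Hana₂'s mentor]₃*.
*Carmen₄*: the pronoun c-commands this R-expression → coindexation would violate Principle C on *Carmen₄*.
*Yuki₅* and the pronoun do not c-command one another → neither Principle B nor Principle C is at stake; coindexation permitted.

{5}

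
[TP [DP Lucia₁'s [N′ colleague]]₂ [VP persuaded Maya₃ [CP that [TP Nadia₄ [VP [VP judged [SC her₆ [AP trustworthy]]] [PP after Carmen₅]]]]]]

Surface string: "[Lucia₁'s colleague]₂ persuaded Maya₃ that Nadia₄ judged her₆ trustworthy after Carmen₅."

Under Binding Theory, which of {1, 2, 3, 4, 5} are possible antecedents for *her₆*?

*her* is a pronoun, so Principle B applies: it must be free in its binding domain.
Binding domain of *her₆*: the embedded TP, whose subject is Nadia₄.
*Lucia₁* and the pronoun do not c-command one another → neither Principle B nor Principle C is at stake; coindexation permitted.
*[Lucia₁'s colleague]₂* c-commands the pronoun but from outside its binding domain, and is not c-commanded by it → coindexation permitted.
*Maya₃* c-commands the pronoun but from outside its binding domain, and is not c-commanded by it → coindexation permitted.
*Nadia₄* c-commands the pronoun within its binding domain → coindexation would violate Principle B.
*Carmen₅* and the pronoun do not c-command one another → neither Principle B nor Principle C is at stake; coindexation permitted.

{1, 2, 3, 5}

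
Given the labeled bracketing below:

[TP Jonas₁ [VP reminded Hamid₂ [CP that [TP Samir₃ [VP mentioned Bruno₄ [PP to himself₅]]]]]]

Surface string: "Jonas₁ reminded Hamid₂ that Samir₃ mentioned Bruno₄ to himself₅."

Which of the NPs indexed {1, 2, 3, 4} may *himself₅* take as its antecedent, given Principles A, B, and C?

*himself* is an anaphor, so Principle A applies: it must be bound in its binding domain.
Binding domain of *himself₅*: the embedded TP, whose subject is Samir₃.
*Jonas₁* c-commands the anaphor but is outside its binding domain → cannot satisfy Principle A.
*Hamid₂* c-commands the anaphor but is outside its binding domain → cannot satisfy Principle A.
*Samir₃* c-commands the anaphor within its binding domain → licit binder.
*Bruno₄* c-commands the anaphor within its binding domain → licit binder.

{3, 4}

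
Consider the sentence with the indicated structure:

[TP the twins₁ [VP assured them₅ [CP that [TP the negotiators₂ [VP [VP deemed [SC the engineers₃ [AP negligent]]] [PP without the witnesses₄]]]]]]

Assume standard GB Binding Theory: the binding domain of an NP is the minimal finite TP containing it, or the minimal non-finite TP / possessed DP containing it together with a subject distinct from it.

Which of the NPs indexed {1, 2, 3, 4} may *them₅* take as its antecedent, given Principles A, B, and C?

none

*them* is a pronoun, so Principle B applies: it must be free in its binding domain.
Binding domain of *them₅*: the matrix TP, whose subject is the twins₁.
*the twins₁* c-commands the pronoun within its binding domain → coindexation would violate Principle B.
*the negotiators₂*: the pronoun c-commands this R-expression → coindexation would violate Principle C on *the negotiators₂*.
*the engineers₃*: the pronoun c-commands this R-expression → coindexation would violate Principle C on *the engineers₃*.
*the witnesses₄*: the pronoun c-commands this R-expression → coindexation would violate Principle C on *the witnesses₄*.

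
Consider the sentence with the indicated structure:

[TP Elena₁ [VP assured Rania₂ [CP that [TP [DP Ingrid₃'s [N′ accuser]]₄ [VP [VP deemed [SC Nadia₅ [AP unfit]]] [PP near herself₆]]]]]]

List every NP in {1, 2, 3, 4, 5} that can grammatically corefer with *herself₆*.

*herself* is an anaphor, so Principle A applies: it must be bound in its binding domain.
Binding domain of *herself₆*: the embedded TP, whose subject is [Ingrid₃'s accuser]₄.
*Elena₁* c-commands the anaphor but is outside its binding domain → cannot satisfy Principle A.
*Rania₂* c-commands the anaphor but is outside its binding domain → cannot satisfy Principle A.
*Ingrid₃* does not c-command the anaphor → cannot bind it.
*[Ingrid₃'s accuser]₄* c-commands the anaphor within its binding domain → licit binder.
*Nadia₅* does not c-command the anaphor → cannot bind it.

{4}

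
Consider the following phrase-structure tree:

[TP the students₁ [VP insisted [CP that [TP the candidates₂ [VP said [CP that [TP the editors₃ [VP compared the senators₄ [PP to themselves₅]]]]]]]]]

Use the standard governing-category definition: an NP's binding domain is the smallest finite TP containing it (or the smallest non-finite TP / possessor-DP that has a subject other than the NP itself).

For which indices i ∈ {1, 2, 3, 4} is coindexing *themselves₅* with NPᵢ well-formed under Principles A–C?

{3, 4}

*themselves* is an anaphor, so Principle A applies: it must be bound in its binding domain.
Binding domain of *themselves₅*: the embedded TP, whose subject is the editors₃.
*the students₁* c-commands the anaphor but is outside its binding domain → cannot satisfy Principle A.
*the candidates₂* c-commands the anaphor but is outside its binding domain → cannot satisfy Principle A.
*the editors₃* c-commands the anaphor within its binding domain → licit binder.
*the senators₄* c-commands the anaphor within its binding domain → licit binder.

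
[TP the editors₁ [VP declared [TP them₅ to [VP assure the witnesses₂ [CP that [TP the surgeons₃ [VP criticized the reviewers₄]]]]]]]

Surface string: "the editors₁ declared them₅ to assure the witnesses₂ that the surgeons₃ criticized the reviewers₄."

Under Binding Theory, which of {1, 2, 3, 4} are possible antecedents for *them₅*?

*them* is a pronoun, so Principle B applies: it must be free in its binding domain.
Binding domain of *them₅*: the matrix TP, whose subject is the editors₁.
*the editors₁* c-commands the pronoun within its binding domain → coindexation would violate Principle B.
*the witnesses₂*: the pronoun c-commands this R-expression → coindexation would violate Principle C on *the witnesses₂*.
*the surgeons₃*: the pronoun c-commands this R-expression → coindexation would violate Principle C on *the surgeons₃*.
*the reviewers₄*: the pronoun c-commands this R-expression → coindexation would violate Principle C on *the reviewers₄*.

none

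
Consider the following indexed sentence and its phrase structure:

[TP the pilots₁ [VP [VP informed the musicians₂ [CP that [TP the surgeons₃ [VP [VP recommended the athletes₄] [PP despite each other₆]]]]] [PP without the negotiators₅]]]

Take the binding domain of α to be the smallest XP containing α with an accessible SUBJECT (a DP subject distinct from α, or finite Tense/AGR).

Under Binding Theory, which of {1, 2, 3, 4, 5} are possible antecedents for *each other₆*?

*each other* is an anaphor, so Principle A applies: it must be bound in its binding domain.
Binding domain of *each other₆*: the embedded TP, whose subject is the surgeons₃.
*the pilots₁* c-commands the anaphor but is outside its binding domain → cannot satisfy Principle A.
*the musicians₂* c-commands the anaphor but is outside its binding domain → cannot satisfy Principle A.
*the surgeons₃* c-commands the anaphor within its binding domain → licit binder.
*the athletes₄* does not c-command the anaphor → cannot bind it.
*the negotiators₅* does not c-command the anaphor → cannot bind it.

{3}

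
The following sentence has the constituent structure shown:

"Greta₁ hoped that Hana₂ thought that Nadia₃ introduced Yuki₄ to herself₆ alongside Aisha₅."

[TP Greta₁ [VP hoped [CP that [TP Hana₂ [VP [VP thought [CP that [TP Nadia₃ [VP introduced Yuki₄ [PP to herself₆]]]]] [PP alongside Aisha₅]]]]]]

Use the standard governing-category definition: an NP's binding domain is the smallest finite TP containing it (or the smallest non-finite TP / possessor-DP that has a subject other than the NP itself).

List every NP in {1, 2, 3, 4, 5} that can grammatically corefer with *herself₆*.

{3, 4}

*herself* is an anaphor, so Principle A applies: it must be bound in its binding domain.
Binding domain of *herself₆*: the embedded TP, whose subject is Nadia₃.
*Greta₁* c-commands the anaphor but is outside its binding domain → cannot satisfy Principle A.
*Hana₂* c-commands the anaphor but is outside its binding domain → cannot satisfy Principle A.
*Nadia₃* c-commands the anaphor within its binding domain → licit binder.
*Yuki₄* c-commands the anaphor within its binding domain → licit binder.
*Aisha₅* does not c-command the anaphor → cannot bind it.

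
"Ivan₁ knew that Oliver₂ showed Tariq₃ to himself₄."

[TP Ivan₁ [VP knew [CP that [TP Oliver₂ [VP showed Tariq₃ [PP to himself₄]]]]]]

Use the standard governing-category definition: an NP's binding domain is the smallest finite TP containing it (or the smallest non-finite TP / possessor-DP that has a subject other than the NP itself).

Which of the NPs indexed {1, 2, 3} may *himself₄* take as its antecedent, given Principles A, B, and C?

*himself* is an anaphor, so Principle A applies: it must be bound in its binding domain.
Binding domain of *himself₄*: the embedded TP, whose subject is Oliver₂.
*Ivan₁* c-commands the anaphor but is outside its binding domain → cannot satisfy Principle A.
*Oliver₂* c-commands the anaphor within its binding domain → licit binder.
*Tariq₃* c-commands the anaphor within its binding domain → licit binder.

{2, 3}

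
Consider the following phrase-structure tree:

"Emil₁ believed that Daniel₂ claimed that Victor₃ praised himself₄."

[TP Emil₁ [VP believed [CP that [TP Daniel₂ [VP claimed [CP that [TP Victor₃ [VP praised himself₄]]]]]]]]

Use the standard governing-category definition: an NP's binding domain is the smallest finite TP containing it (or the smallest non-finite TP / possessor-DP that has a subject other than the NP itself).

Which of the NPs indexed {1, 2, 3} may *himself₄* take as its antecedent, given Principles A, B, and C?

*himself* is an anaphor, so Principle A applies: it must be bound in its binding domain.
Binding domain of *himself₄*: the embedded TP, whose subject is Victor₃.
*Emil₁* c-commands the anaphor but is outside its binding domain → cannot satisfy Principle A.
*Daniel₂* c-commands the anaphor but is outside its binding domain → cannot satisfy Principle A.
*Victor₃* c-commands the anaphor within its binding domain → licit binder.

{3}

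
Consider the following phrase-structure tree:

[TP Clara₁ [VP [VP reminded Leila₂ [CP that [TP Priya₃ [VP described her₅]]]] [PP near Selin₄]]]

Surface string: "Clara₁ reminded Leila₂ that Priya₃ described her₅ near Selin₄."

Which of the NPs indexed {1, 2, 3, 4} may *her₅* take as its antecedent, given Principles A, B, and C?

{1, 2, 4}

*her* is a pronoun, so Principle B applies: it must be free in its binding domain.
Binding domain of *her₅*: the embedded TP, whose subject is Priya₃.
*Clara₁* c-commands the pronoun but from outside its binding domain, and is not c-commanded by it → coindexation permitted.
*Leila₂* c-commands the pronoun but from outside its binding domain, and is not c-commanded by it → coindexation permitted.
*Priya₃* c-commands the pronoun within its binding domain → coindexation would violate Principle B.
*Selin₄* and the pronoun do not c-command one another → neither Principle B nor Principle C is at stake; coindexation permitted.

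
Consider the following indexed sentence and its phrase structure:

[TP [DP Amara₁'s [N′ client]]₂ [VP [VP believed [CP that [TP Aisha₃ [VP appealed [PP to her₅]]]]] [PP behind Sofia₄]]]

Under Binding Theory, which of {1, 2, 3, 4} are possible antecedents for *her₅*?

{1, 2, 4}

*her* is a pronoun, so Principle B applies: it must be free in its binding domain.
Binding domain of *her₅*: the embedded TP, whose subject is Aisha₃.
*Amara₁* and the pronoun do not c-command one another → neither Principle B nor Principle C is at stake; coindexation permitted.
*[Amara₁'s client]₂* c-commands the pronoun but from outside its binding domain, and is not c-commanded by it → coindexation permitted.
*Aisha₃* c-commands the pronoun within its binding domain → coindexation would violate Principle B.
*Sofia₄* and the pronoun do not c-command one another → neither Principle B nor Principle C is at stake; coindexation permitted.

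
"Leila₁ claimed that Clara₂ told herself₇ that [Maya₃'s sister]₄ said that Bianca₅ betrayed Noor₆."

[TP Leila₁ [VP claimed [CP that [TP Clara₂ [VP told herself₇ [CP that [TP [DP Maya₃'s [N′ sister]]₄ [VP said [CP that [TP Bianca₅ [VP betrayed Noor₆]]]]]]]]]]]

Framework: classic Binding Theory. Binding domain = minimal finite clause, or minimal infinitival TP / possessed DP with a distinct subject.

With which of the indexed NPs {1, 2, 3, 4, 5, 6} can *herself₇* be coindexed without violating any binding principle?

{2}

*herself* is an anaphor, so Principle A applies: it must be bound in its binding domain.
Binding domain of *herself₇*: the embedded TP, whose subject is Clara₂.
*Leila₁* c-commands the anaphor but is outside its binding domain → cannot satisfy Principle A.
*Clara₂* c-commands the anaphor within its binding domain → licit binder.
*Maya₃* does not c-command the anaphor → cannot bind it.
*[Maya₃'s sister]₄* does not c-command the anaphor → cannot bind it.
*Bianca₅* does not c-command the anaphor → cannot bind it.
*Noor₆* does not c-command the anaphor → cannot bind it.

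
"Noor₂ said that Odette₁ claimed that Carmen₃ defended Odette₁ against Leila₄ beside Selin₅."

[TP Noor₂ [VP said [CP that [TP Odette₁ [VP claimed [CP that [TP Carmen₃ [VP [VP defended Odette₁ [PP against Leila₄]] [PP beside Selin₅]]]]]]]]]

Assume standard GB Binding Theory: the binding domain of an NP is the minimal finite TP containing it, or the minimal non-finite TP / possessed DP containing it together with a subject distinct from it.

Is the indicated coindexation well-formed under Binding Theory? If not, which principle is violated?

Principle C

The two coindexed NPs are *Odette₁* (the higher occurrence) and *Odette₁* (the lower occurrence).
*Odette₁* (the lower occurrence) is an R-expression. Principle C requires it to be free everywhere.
*Odette₁* (the higher occurrence) c-commands it and carries the same index.
The R-expression is bound → Principle C violation.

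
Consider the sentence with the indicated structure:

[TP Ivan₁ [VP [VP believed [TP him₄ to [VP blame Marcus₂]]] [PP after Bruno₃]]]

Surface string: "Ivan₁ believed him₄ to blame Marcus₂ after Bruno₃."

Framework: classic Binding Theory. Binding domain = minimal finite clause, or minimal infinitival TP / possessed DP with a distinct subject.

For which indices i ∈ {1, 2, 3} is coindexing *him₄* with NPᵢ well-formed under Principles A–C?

*him* is a pronoun, so Principle B applies: it must be free in its binding domain.
Binding domain of *him₄*: the matrix TP, whose subject is Ivan₁.
*Ivan₁* c-commands the pronoun within its binding domain → coindexation would violate Principle B.
*Marcus₂*: the pronoun c-commands this R-expression → coindexation would violate Principle C on *Marcus₂*.
*Bruno₃* and the pronoun do not c-command one another → neither Principle B nor Principle C is at stake; coindexation permitted.

{3}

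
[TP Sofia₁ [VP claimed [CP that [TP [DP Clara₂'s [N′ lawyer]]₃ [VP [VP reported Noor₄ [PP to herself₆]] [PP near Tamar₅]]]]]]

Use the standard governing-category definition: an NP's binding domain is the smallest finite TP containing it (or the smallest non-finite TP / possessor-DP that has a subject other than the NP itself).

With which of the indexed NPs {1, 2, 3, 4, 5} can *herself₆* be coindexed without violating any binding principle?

{3, 4}

*herself* is an anaphor, so Principle A applies: it must be bound in its binding domain.
Binding domain of *herself₆*: the embedded TP, whose subject is [Clara₂'s lawyer]₃.
*Sofia₁* c-commands the anaphor but is outside its binding domain → cannot satisfy Principle A.
*Clara₂* does not c-command the anaphor → cannot bind it.
*[Clara₂'s lawyer]₃* c-commands the anaphor within its binding domain → licit binder.
*Noor₄* c-commands the anaphor within its binding domain → licit binder.
*Tamar₅* does not c-command the anaphor → cannot bind it.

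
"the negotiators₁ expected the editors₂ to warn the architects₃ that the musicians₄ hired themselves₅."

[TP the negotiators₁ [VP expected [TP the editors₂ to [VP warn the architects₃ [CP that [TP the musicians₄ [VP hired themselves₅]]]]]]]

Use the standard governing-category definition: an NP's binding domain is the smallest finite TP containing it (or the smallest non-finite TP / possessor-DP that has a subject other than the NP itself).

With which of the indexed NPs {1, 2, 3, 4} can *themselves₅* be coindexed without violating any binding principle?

{4}

*themselves* is an anaphor, so Principle A applies: it must be bound in its binding domain.
Binding domain of *themselves₅*: the embedded TP, whose subject is the musicians₄.
*the negotiators₁* c-commands the anaphor but is outside its binding domain → cannot satisfy Principle A.
*the editors₂* c-commands the anaphor but is outside its binding domain → cannot satisfy Principle A.
*the architects₃* c-commands the anaphor but is outside its binding domain → cannot satisfy Principle A.
*the musicians₄* c-commands the anaphor within its binding domain → licit binder.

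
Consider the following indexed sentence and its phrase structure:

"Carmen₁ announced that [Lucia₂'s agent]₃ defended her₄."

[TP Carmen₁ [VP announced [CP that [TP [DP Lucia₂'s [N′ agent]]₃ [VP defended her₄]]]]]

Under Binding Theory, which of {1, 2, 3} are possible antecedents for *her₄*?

{1, 2}

*her* is a pronoun, so Principle B applies: it must be free in its binding domain.
Binding domain of *her₄*: the embedded TP, whose subject is [Lucia₂'s agent]₃.
*Carmen₁* c-commands the pronoun but from outside its binding domain, and is not c-commanded by it → coindexation permitted.
*Lucia₂* and the pronoun do not c-command one another → neither Principle B nor Principle C is at stake; coindexation permitted.
*[Lucia₂'s agent]₃* c-commands the pronoun within its binding domain → coindexation would violate Principle B.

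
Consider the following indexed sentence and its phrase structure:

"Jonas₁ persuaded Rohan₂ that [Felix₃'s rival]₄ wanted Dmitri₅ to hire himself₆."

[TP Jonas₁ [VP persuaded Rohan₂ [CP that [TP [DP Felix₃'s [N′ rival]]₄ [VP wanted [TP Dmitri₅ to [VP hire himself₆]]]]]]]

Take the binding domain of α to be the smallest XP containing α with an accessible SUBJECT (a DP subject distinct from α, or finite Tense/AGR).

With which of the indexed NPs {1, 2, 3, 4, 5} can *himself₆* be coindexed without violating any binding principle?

*himself* is an anaphor, so Principle A applies: it must be bound in its binding domain.
Binding domain of *himself₆*: the embedded TP, whose subject is Dmitri₅.
*Jonas₁* c-commands the anaphor but is outside its binding domain → cannot satisfy Principle A.
*Rohan₂* c-commands the anaphor but is outside its binding domain → cannot satisfy Principle A.
*Felix₃* does not c-command the anaphor → cannot bind it.
*[Felix₃'s rival]₄* c-commands the anaphor but is outside its binding domain → cannot satisfy Principle A.
*Dmitri₅* c-commands the anaphor within its binding domain → licit binder.

{5}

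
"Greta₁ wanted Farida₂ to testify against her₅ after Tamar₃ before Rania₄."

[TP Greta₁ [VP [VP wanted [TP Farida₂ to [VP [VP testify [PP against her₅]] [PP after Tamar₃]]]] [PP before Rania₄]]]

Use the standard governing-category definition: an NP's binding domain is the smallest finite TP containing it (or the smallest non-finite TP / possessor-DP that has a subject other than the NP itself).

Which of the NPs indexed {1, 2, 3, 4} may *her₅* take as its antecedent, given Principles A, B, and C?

{1, 3, 4}

*her* is a pronoun, so Principle B applies: it must be free in its binding domain.
Binding domain of *her₅*: the embedded TP, whose subject is Farida₂.
*Greta₁* c-commands the pronoun but from outside its binding domain, and is not c-commanded by it → coindexation permitted.
*Farida₂* c-commands the pronoun within its binding domain → coindexation would violate Principle B.
*Tamar₃* and the pronoun do not c-command one another → neither Principle B nor Principle C is at stake; coindexation permitted.
*Rania₄* and the pronoun do not c-command one another → neither Principle B nor Principle C is at stake; coindexation permitted.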